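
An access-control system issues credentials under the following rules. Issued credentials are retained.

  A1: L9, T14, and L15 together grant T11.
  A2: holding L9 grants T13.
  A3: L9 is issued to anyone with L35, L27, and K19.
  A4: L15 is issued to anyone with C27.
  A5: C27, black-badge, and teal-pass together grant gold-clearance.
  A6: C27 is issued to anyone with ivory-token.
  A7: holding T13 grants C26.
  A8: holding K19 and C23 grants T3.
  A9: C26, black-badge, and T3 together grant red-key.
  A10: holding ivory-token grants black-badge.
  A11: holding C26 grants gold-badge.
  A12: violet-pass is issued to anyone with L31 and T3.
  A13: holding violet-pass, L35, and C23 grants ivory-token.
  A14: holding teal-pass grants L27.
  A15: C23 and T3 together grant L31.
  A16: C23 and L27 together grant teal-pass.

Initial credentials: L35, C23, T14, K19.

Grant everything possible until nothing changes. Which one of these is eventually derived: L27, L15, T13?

L15

Holding K19 and C23 grants T3 (A8).
Holding C23 and T3 grants L31 (A15).
Holding L31 and T3 grants violet-pass (A12).
Holding violet-pass, L35, and C23 grants ivory-token (A13).
Holding ivory-token grants C27 (A6).
Holding C27 grants L15 (A4).
T13 would need L9 (A2), but L9 is never granted. L27 would need teal-pass (A14), but teal-pass is never granted.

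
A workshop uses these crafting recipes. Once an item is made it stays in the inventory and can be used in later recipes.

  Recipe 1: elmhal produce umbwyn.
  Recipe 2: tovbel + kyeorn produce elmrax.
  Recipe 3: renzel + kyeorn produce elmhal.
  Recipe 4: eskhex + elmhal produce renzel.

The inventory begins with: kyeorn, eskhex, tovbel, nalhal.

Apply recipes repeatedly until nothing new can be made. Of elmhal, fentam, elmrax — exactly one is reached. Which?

elmrax

Using Recipe 2, tovbel and kyeorn make elmrax.
No rule produces fentam, and it is not given. elmhal would need renzel and kyeorn (Recipe 3), but renzel is never obtained.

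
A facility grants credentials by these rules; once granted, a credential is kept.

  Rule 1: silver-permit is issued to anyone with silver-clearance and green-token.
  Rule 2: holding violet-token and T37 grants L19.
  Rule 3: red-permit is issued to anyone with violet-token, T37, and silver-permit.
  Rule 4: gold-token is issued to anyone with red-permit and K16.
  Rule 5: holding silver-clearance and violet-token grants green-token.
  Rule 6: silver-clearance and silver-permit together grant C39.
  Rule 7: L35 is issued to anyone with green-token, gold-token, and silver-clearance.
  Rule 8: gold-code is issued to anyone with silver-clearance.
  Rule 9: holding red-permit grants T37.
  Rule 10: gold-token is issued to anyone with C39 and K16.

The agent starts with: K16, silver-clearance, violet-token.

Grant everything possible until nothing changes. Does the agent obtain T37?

No

T37 would need red-permit (Rule 9), but red-permit is never granted.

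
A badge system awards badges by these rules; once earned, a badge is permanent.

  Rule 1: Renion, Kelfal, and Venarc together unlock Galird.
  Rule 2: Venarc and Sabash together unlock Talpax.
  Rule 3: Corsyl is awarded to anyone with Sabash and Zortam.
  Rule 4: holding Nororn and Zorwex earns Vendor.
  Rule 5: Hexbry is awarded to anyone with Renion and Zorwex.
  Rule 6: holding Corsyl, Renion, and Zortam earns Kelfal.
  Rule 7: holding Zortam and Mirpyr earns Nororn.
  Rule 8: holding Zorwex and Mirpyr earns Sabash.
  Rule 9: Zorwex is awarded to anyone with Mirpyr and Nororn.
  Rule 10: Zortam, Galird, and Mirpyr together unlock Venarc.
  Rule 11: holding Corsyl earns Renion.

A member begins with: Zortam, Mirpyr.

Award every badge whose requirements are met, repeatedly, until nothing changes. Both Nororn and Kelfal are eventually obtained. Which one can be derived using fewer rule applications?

Nororn

Nororn: With Zortam and Mirpyr, Nororn is earned (Rule 7). [1 rule application]
Kelfal: With Zortam and Mirpyr, Nororn is earned (Rule 7). With Mirpyr and Nororn, Zorwex is earned (Rule 9). With Zorwex and Mirpyr, Sabash is earned (Rule 8). With Sabash and Zortam, Corsyl is earned (Rule 3). With Corsyl, Renion is earned (Rule 11). With Corsyl, Renion, and Zortam, Kelfal is earned (Rule 6). [6 rule applications]
Nororn needs fewer.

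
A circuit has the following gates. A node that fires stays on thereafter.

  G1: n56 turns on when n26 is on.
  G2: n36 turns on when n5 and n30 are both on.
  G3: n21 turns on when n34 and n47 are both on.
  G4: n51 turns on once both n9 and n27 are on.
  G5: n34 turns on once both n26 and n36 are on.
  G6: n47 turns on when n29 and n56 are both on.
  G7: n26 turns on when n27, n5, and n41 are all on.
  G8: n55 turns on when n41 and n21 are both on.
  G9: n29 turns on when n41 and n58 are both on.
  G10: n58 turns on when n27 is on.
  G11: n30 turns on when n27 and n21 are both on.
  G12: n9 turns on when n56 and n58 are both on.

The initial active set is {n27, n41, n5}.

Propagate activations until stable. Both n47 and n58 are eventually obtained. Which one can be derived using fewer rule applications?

n58

n58: G10: n27 on → n58 on. [1 rule application]
n47: n27, n5, and n41 are on, so n26 turns on (G7). G10: n27 on → n58 on. n41 and n58 are on, so n29 turns on (G9). n26 is on, so n56 turns on (G1). G6: n29 and n56 on → n47 on. [5 rule applications]
n58 needs fewer.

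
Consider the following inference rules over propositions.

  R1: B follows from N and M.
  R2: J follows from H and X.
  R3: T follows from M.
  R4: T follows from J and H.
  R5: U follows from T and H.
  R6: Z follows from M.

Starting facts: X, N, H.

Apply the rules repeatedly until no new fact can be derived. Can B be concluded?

No

B would need N and M (R1), but M is never established.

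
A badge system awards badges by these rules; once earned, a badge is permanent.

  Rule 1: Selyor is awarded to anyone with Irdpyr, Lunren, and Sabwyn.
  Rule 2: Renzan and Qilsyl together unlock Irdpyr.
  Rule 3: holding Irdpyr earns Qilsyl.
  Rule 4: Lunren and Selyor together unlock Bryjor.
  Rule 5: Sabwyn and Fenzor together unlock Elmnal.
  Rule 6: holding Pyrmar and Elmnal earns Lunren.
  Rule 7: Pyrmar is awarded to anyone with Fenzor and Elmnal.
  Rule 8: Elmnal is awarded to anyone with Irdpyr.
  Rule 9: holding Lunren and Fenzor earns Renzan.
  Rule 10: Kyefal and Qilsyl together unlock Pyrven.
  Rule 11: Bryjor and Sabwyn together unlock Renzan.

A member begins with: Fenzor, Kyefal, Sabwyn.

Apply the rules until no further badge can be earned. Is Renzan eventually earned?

With Sabwyn and Fenzor, Elmnal is earned (Rule 5).
With Fenzor and Elmnal, Pyrmar is earned (Rule 7).
With Pyrmar and Elmnal, Lunren is earned (Rule 6).
With Lunren and Fenzor, Renzan is earned (Rule 9).

Yes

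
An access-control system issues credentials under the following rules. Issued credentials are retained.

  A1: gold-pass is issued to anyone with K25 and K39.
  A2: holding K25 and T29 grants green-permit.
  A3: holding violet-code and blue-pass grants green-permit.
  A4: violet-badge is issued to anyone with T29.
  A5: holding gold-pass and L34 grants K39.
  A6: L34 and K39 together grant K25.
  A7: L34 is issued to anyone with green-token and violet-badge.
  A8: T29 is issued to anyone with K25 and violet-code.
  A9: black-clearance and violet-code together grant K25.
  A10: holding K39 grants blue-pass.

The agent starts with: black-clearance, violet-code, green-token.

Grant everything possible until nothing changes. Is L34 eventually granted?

Yes

Holding black-clearance and violet-code grants K25 (A9).
Holding K25 and violet-code grants T29 (A8).
Holding T29 grants violet-badge (A4).
Holding green-token and violet-badge grants L34 (A7).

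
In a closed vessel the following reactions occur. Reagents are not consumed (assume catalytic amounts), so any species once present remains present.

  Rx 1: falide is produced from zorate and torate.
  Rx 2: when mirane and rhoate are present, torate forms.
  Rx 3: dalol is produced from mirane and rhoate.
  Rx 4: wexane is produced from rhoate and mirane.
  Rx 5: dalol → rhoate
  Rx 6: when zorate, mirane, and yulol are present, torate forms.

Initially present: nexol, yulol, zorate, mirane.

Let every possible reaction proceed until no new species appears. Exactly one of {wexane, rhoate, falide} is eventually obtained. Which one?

zorate, mirane, and yulol present → torate forms (Rx 6).
zorate and torate present → falide forms (Rx 1).
wexane would need rhoate and mirane (Rx 4), but rhoate never forms. rhoate would need dalol (Rx 5), but dalol never forms.

falide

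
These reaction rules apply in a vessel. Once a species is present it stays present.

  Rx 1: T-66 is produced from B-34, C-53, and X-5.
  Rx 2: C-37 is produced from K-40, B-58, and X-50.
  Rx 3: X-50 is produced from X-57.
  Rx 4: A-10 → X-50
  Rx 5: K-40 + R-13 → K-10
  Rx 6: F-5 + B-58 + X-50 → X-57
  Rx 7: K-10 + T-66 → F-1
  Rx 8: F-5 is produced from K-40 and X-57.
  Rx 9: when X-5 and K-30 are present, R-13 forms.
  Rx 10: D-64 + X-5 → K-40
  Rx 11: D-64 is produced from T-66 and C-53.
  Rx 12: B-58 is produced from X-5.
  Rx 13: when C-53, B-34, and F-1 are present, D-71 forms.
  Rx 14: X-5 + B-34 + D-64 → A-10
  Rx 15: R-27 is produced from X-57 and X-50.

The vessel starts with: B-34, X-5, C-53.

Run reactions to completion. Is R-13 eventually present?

No

R-13 would need X-5 and K-30 (Rx 9), but K-30 never forms.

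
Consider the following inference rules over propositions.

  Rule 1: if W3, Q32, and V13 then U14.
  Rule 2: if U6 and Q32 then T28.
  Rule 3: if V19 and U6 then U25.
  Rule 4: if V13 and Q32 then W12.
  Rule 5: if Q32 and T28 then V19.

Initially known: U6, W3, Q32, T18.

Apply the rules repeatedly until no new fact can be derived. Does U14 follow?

No

U14 would need W3, Q32, and V13 (Rule 1), but V13 is never established.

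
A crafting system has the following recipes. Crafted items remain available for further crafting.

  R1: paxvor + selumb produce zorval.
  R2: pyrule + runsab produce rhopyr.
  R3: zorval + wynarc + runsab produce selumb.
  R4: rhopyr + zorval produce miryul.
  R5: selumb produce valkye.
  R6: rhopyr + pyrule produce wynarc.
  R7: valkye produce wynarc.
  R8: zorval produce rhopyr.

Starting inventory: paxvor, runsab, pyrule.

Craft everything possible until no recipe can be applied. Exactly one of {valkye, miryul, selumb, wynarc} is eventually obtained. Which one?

Using R2, pyrule and runsab make rhopyr.
rhopyr + pyrule → wynarc (R6).
miryul would need rhopyr and zorval (R4), but zorval is never obtained. selumb would need zorval, wynarc, and runsab (R3), but zorval is never obtained. valkye would need selumb (R5), but selumb is never obtained.

wynarc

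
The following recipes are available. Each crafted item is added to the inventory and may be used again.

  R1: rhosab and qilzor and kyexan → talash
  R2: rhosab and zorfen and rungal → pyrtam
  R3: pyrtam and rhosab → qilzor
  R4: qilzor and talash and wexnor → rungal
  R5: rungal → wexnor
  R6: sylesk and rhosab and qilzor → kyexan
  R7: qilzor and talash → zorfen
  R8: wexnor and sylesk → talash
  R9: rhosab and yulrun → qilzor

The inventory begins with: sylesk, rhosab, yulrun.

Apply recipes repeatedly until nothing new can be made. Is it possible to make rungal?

rungal would need qilzor, talash, and wexnor (R4), but wexnor is never obtained.

No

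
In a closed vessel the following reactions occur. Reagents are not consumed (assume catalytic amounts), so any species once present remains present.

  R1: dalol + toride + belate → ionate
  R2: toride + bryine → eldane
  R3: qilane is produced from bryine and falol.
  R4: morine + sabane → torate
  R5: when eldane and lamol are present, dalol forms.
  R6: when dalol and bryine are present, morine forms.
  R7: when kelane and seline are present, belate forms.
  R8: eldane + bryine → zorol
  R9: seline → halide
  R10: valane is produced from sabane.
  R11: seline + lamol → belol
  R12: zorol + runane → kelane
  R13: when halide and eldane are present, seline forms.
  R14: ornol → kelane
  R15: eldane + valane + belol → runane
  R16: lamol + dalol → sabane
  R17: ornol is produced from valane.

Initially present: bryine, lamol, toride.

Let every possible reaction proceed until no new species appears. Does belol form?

belol would need seline and lamol (R11), but seline never forms.

No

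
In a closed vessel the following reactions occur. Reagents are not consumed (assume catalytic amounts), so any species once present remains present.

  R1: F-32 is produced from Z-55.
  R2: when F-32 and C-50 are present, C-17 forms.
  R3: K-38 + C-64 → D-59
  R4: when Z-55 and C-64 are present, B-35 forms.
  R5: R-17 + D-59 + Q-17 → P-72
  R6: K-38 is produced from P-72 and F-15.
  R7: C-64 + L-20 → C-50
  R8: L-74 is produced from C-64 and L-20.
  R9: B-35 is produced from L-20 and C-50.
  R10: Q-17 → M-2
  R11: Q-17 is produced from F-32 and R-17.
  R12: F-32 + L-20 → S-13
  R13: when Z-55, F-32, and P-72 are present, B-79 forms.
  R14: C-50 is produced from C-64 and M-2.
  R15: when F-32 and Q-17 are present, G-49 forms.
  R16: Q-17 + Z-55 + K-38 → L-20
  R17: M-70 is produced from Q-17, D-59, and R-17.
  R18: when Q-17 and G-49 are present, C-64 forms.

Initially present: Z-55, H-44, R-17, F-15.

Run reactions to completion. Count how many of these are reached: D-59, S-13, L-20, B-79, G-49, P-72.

Z-55 present → F-32 forms (R1).
F-32 and R-17 present → Q-17 forms (R11).
F-32 and Q-17 present → G-49 forms (R15).
D-59 would need K-38 and C-64 (R3), but K-38 never forms.
S-13 would need F-32 and L-20 (R12), but L-20 never forms.
L-20 would need Q-17, Z-55, and K-38 (R16), but K-38 never forms.
B-79 would need Z-55, F-32, and P-72 (R13), but P-72 never forms.
G-49: reached.
P-72 would need R-17, D-59, and Q-17 (R5), but D-59 never forms.
Reached: G-49 — 1 of the 6.

1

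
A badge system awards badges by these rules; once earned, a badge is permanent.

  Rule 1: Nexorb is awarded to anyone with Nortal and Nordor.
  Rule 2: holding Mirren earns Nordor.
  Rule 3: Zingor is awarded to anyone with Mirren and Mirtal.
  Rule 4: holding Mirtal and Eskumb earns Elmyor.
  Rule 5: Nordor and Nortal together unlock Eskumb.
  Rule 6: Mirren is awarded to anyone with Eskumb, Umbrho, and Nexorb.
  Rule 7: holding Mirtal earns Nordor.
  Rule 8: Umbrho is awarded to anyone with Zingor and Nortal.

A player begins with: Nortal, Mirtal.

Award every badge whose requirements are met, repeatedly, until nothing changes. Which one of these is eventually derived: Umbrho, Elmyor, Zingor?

Elmyor

With Mirtal, Nordor is earned (Rule 7).
With Nordor and Nortal, Eskumb is earned (Rule 5).
With Mirtal and Eskumb, Elmyor is earned (Rule 4).
Zingor would need Mirren and Mirtal (Rule 3), but Mirren is never earned. Umbrho would need Zingor and Nortal (Rule 8), but Zingor is never earned.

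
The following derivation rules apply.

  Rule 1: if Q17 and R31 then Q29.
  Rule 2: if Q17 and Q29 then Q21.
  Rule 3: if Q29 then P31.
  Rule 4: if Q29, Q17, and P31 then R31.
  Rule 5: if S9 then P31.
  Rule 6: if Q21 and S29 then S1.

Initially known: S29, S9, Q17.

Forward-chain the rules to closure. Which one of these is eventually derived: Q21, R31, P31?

From S9, Rule 5 gives P31.
Q21 would need Q17 and Q29 (Rule 2), but Q29 is never established. R31 would need Q29, Q17, and P31 (Rule 4), but Q29 is never established.

P31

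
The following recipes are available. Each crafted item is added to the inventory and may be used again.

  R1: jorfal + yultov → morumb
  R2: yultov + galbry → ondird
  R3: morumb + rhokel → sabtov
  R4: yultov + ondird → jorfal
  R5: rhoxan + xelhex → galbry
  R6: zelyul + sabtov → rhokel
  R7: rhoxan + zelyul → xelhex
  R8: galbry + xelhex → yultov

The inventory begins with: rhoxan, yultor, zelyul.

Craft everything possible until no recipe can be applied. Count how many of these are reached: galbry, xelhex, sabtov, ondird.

3

rhoxan + zelyul → xelhex (R7).
Using R5, rhoxan and xelhex make galbry.
Using R8, galbry and xelhex make yultov.
Using R2, yultov and galbry make ondird.
galbry: reached.
xelhex: reached.
sabtov would need morumb and rhokel (R3), but rhokel is never obtained.
ondird: reached.
Reached: galbry, xelhex, and ondird — 3 of the 4.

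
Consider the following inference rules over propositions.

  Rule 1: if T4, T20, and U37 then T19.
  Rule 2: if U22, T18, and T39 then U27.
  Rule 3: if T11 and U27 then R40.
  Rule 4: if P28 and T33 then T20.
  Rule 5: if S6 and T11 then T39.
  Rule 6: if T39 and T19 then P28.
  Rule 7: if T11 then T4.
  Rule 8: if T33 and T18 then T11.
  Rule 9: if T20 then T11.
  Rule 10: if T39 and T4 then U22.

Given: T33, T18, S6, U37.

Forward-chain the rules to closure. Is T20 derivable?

No

T20 would need P28 and T33 (Rule 4), but P28 is never established.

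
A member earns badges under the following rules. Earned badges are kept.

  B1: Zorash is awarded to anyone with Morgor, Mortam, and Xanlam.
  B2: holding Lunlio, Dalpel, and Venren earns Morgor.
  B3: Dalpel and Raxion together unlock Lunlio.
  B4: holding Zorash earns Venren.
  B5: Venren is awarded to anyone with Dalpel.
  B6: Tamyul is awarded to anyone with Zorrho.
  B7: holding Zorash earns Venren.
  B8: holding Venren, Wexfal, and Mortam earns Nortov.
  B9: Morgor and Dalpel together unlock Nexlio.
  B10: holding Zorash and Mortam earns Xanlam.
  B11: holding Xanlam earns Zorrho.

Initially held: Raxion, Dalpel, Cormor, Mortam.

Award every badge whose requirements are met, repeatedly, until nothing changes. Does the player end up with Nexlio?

With Dalpel, Venren is earned (B5).
With Dalpel and Raxion, Lunlio is earned (B3).
With Lunlio, Dalpel, and Venren, Morgor is earned (B2).
With Morgor and Dalpel, Nexlio is earned (B9).

Yes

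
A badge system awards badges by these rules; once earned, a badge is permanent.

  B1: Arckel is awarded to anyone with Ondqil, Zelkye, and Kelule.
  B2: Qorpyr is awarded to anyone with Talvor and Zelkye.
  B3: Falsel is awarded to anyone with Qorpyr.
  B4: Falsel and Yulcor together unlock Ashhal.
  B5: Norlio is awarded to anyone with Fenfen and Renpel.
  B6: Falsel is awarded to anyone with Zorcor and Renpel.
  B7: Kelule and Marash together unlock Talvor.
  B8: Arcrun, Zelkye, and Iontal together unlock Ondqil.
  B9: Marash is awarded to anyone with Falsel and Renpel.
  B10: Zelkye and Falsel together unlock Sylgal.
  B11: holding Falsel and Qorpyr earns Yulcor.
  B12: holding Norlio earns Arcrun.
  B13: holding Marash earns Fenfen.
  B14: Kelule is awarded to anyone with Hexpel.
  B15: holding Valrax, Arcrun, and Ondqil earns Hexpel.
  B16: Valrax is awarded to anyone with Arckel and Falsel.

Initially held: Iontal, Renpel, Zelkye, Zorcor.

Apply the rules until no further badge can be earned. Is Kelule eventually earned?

No

Kelule would need Hexpel (B14), but Hexpel is never earned.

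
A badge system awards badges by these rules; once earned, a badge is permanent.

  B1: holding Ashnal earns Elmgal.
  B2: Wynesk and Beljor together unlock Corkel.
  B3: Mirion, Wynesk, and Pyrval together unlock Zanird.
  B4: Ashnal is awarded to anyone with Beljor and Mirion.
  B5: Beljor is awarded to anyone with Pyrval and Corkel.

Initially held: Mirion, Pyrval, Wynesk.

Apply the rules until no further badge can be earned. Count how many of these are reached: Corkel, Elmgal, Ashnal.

0

Corkel would need Wynesk and Beljor (B2), but Beljor is never earned.
Elmgal would need Ashnal (B1), but Ashnal is never earned.
Ashnal would need Beljor and Mirion (B4), but Beljor is never earned.
None of the 3 are reached.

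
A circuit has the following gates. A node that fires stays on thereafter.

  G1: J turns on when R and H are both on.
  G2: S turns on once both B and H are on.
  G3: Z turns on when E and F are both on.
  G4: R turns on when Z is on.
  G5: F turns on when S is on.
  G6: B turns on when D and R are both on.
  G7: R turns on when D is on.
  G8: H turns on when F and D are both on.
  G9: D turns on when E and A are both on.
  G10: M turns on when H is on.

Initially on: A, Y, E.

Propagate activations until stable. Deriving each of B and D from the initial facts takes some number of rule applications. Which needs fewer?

D: G9: E and A on → D on. [1 rule application]
B: G9: E and A on → D on. D is on, so R turns on (G7). D and R are on, so B turns on (G6). [3 rule applications]
D needs fewer.

D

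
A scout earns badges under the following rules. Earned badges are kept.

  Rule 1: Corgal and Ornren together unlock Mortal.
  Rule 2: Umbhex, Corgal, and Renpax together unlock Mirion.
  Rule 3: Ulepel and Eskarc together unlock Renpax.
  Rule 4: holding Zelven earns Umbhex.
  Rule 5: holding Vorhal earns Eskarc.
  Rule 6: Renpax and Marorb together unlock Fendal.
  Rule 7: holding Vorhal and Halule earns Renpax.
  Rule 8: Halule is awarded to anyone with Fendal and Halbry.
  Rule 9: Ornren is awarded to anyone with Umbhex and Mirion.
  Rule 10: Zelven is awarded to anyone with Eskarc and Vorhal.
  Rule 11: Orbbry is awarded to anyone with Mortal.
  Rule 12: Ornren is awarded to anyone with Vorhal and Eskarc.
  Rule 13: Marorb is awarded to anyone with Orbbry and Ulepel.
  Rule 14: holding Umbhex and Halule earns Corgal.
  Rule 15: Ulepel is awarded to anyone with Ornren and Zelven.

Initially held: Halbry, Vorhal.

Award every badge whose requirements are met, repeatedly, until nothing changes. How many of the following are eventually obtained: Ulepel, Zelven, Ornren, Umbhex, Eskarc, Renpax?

6

With Vorhal, Eskarc is earned (Rule 5).
With Vorhal and Eskarc, Ornren is earned (Rule 12).
With Eskarc and Vorhal, Zelven is earned (Rule 10).
With Ornren and Zelven, Ulepel is earned (Rule 15).
With Zelven, Umbhex is earned (Rule 4).
With Ulepel and Eskarc, Renpax is earned (Rule 3).
Ulepel: reached.
Zelven: reached.
Ornren: reached.
Umbhex: reached.
Eskarc: reached.
Renpax: reached.
All 6 are reached.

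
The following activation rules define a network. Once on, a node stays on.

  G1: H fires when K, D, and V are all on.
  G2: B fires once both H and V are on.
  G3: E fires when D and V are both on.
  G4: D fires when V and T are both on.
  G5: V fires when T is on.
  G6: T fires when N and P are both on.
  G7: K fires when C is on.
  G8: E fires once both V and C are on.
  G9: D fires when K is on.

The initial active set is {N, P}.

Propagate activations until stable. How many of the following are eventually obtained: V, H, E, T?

G6: N and P on → T on.
G5: T on → V on.
V and T are on, so D fires (G4).
D and V are on, so E fires (G3).
V: reached.
H would need K, D, and V (G1), but K never turns on.
E: reached.
T: reached.
Reached: V, E, and T — 3 of the 4.

3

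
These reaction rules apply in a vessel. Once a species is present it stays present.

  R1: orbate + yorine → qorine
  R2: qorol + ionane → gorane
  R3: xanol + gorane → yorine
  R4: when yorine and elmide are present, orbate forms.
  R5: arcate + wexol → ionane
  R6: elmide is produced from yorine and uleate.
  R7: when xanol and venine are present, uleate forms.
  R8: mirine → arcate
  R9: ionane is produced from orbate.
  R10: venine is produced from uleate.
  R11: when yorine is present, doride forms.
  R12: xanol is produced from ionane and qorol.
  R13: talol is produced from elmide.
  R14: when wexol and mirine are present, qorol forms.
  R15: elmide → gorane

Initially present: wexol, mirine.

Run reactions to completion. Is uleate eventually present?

uleate would need xanol and venine (R7), but venine never forms.

No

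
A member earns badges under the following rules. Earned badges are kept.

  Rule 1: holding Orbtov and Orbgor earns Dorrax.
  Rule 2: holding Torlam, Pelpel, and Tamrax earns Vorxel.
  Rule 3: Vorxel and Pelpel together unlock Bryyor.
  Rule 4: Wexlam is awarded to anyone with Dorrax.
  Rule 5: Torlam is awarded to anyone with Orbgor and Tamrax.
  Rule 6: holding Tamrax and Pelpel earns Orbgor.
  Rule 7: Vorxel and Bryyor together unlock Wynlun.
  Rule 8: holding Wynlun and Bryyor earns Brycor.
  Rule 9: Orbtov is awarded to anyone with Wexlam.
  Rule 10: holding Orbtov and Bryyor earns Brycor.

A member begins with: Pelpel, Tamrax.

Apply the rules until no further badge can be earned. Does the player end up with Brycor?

Yes

With Tamrax and Pelpel, Orbgor is earned (Rule 6).
With Orbgor and Tamrax, Torlam is earned (Rule 5).
With Torlam, Pelpel, and Tamrax, Vorxel is earned (Rule 2).
With Vorxel and Pelpel, Bryyor is earned (Rule 3).
With Vorxel and Bryyor, Wynlun is earned (Rule 7).
With Wynlun and Bryyor, Brycor is earned (Rule 8).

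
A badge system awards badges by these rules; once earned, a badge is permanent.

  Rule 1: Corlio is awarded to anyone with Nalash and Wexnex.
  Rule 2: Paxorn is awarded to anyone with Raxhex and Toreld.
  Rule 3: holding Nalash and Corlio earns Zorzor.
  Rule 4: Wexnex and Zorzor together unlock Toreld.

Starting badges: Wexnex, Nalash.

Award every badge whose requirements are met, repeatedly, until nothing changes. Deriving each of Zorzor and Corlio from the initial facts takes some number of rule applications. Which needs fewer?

Corlio

Corlio: With Nalash and Wexnex, Corlio is earned (Rule 1). [1 rule application]
Zorzor: With Nalash and Wexnex, Corlio is earned (Rule 1). With Nalash and Corlio, Zorzor is earned (Rule 3). [2 rule applications]
Corlio needs fewer.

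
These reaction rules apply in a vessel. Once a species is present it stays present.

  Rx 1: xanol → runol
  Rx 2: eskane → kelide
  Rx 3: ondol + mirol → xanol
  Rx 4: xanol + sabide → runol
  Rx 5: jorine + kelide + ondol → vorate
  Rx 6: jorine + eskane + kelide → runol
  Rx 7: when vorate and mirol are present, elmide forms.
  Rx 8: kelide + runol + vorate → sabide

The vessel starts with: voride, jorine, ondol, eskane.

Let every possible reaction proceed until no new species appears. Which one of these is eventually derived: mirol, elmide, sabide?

sabide

eskane present → kelide forms (Rx 2).
jorine, eskane, and kelide present → runol forms (Rx 6).
jorine, kelide, and ondol present → vorate forms (Rx 5).
kelide, runol, and vorate present → sabide forms (Rx 8).
No rule produces mirol, and it is not given. elmide would need vorate and mirol (Rx 7), but mirol never forms.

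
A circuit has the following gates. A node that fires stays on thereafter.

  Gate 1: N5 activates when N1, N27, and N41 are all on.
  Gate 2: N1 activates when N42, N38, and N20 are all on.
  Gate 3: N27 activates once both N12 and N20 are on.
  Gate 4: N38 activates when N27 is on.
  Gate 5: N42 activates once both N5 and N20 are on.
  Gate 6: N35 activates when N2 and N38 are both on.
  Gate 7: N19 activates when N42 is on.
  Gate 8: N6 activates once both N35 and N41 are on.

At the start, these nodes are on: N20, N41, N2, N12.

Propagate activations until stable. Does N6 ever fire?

Gate 3: N12 and N20 on → N27 on.
N27 is on, so N38 activates (Gate 4).
Gate 6: N2 and N38 on → N35 on.
Gate 8: N35 and N41 on → N6 on.

Yes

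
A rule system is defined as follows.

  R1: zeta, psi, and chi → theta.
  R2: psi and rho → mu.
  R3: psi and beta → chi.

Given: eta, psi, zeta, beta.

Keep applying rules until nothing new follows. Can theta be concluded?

From psi and beta, R3 gives chi.
From zeta, psi, and chi, R1 gives theta.

Yes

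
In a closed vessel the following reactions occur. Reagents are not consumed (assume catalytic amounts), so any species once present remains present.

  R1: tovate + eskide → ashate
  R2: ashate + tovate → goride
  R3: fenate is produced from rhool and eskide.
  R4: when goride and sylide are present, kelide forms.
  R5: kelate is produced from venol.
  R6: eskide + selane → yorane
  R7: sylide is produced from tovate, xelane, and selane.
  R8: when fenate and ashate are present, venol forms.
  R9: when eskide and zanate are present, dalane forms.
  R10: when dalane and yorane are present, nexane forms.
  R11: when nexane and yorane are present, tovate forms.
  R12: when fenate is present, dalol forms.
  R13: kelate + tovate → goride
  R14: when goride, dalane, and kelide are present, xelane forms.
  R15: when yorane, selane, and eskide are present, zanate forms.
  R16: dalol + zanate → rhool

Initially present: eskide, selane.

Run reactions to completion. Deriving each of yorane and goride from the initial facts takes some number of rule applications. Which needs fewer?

yorane

yorane: eskide and selane present → yorane forms (R6). [1 rule application]
goride: eskide and selane present → yorane forms (R6). yorane, selane, and eskide present → zanate forms (R15). eskide and zanate present → dalane forms (R9). dalane and yorane present → nexane forms (R10). nexane and yorane present → tovate forms (R11). tovate and eskide present → ashate forms (R1). ashate and tovate present → goride forms (R2). [7 rule applications]
yorane needs fewer.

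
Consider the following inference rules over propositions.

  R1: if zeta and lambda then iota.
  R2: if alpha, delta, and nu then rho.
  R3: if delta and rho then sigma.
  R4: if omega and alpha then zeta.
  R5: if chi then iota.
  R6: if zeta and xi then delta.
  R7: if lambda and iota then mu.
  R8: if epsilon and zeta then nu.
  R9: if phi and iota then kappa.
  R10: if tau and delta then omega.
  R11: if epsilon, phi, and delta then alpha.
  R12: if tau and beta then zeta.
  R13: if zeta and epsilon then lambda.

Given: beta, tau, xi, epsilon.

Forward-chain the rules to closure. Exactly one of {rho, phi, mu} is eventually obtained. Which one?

mu

From tau and beta, R12 gives zeta.
zeta and epsilon hold, so lambda follows (R13).
From zeta and lambda, R1 gives iota.
From lambda and iota, R7 gives mu.
No rule produces phi, and it is not given. rho would need alpha, delta, and nu (R2), but alpha is never established.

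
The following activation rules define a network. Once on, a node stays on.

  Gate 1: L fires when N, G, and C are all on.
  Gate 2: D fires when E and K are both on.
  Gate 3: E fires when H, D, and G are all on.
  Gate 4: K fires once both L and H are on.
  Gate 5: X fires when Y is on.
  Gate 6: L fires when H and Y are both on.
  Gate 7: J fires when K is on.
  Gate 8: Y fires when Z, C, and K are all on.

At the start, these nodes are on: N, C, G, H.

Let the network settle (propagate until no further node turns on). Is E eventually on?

E would need H, D, and G (Gate 3), but D never turns on.

No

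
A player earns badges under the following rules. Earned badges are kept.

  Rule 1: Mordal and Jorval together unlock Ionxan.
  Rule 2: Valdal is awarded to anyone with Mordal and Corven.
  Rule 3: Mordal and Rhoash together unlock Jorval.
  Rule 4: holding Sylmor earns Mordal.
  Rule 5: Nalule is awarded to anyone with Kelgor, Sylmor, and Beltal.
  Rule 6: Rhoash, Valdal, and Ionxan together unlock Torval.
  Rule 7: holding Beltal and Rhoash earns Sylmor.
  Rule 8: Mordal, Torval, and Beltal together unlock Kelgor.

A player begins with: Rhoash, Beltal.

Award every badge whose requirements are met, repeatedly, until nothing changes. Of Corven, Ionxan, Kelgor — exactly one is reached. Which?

Ionxan

With Beltal and Rhoash, Sylmor is earned (Rule 7).
With Sylmor, Mordal is earned (Rule 4).
With Mordal and Rhoash, Jorval is earned (Rule 3).
With Mordal and Jorval, Ionxan is earned (Rule 1).
No rule produces Corven, and it is not given. Kelgor would need Mordal, Torval, and Beltal (Rule 8), but Torval is never earned.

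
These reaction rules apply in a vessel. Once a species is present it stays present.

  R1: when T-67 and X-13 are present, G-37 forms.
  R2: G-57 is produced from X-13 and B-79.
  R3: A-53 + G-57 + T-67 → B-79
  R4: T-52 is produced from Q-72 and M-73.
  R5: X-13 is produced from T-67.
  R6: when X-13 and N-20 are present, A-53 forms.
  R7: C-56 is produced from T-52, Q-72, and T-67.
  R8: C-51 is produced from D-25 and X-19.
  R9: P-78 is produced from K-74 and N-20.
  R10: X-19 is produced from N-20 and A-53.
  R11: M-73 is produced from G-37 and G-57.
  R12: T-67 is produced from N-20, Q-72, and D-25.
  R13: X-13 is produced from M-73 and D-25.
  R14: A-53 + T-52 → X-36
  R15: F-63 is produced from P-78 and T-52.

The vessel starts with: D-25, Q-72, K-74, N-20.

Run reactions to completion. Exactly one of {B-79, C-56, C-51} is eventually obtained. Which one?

N-20, Q-72, and D-25 present → T-67 forms (R12).
T-67 present → X-13 forms (R5).
X-13 and N-20 present → A-53 forms (R6).
N-20 and A-53 present → X-19 forms (R10).
D-25 and X-19 present → C-51 forms (R8).
B-79 would need A-53, G-57, and T-67 (R3), but G-57 never forms. C-56 would need T-52, Q-72, and T-67 (R7), but T-52 never forms.

C-51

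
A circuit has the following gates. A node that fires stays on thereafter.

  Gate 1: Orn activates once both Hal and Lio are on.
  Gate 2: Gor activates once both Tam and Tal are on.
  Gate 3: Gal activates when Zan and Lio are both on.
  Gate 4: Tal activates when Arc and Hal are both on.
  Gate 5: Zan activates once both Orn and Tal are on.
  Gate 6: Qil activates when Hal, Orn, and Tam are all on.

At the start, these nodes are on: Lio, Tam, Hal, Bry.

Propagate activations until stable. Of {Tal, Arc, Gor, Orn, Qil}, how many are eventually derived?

Gate 1: Hal and Lio on → Orn on.
Gate 6: Hal, Orn, and Tam on → Qil on.
Tal would need Arc and Hal (Gate 4), but Arc never turns on.
No rule produces Arc, and it is not given.
Gor would need Tam and Tal (Gate 2), but Tal never turns on.
Orn: reached.
Qil: reached.
Reached: Orn and Qil — 2 of the 5.

2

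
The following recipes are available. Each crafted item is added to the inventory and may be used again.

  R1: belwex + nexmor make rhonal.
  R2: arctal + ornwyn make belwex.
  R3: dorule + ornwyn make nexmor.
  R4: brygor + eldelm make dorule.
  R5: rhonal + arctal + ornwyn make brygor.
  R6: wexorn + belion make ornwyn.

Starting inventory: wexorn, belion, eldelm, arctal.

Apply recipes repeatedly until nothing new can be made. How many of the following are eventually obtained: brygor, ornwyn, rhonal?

1

Using R6, wexorn and belion make ornwyn.
brygor would need rhonal, arctal, and ornwyn (R5), but rhonal is never obtained.
ornwyn: reached.
rhonal would need belwex and nexmor (R1), but nexmor is never obtained.
Reached: ornwyn — 1 of the 3.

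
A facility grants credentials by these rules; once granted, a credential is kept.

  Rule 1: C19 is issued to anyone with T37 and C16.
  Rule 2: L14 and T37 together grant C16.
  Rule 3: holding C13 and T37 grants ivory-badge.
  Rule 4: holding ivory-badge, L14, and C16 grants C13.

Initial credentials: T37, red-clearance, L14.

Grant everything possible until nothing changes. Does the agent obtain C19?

Holding L14 and T37 grants C16 (Rule 2).
Holding T37 and C16 grants C19 (Rule 1).

Yes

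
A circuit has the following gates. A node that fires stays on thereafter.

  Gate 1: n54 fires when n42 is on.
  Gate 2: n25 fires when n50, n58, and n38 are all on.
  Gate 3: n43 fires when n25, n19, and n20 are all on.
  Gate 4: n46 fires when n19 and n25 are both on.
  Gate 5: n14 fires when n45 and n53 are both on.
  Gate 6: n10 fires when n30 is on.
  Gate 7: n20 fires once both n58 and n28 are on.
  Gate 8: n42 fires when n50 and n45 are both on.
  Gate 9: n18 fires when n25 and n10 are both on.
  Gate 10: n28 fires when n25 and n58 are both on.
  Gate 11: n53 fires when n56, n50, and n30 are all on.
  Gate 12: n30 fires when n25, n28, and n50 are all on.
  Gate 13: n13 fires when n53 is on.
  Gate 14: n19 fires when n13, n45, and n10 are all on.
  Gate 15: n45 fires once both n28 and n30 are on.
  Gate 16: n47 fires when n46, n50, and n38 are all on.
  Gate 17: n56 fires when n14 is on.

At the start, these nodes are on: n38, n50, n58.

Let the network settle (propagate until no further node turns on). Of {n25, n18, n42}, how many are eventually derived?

3

n50, n58, and n38 are on, so n25 fires (Gate 2).
n25 and n58 are on, so n28 fires (Gate 10).
Gate 12: n25, n28, and n50 on → n30 on.
Gate 15: n28 and n30 on → n45 on.
n30 is on, so n10 fires (Gate 6).
n25 and n10 are on, so n18 fires (Gate 9).
n50 and n45 are on, so n42 fires (Gate 8).
n25: reached.
n18: reached.
n42: reached.
All 3 are reached.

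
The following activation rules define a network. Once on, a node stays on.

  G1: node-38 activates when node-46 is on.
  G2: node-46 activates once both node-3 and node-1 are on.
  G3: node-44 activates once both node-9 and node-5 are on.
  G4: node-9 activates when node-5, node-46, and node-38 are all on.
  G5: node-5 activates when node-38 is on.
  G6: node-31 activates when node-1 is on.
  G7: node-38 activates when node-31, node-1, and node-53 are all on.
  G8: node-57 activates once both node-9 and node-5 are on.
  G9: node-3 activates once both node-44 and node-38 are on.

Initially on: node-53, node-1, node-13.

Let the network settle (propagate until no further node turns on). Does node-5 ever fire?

Yes

node-1 is on, so node-31 activates (G6).
G7: node-31, node-1, and node-53 on → node-38 on.
G5: node-38 on → node-5 on.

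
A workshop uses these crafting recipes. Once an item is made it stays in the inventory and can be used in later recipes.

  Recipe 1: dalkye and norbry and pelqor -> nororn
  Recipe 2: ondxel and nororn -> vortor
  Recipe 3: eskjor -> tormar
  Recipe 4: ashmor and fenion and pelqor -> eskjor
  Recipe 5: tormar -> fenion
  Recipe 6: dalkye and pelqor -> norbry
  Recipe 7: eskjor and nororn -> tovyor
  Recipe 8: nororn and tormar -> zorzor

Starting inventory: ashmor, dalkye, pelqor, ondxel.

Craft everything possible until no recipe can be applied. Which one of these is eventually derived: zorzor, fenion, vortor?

vortor

dalkye and pelqor -> norbry (Recipe 6).
dalkye and norbry and pelqor -> nororn (Recipe 1).
Using Recipe 2, ondxel and nororn make vortor.
fenion would need tormar (Recipe 5), but tormar is never obtained. zorzor would need nororn and tormar (Recipe 8), but tormar is never obtained.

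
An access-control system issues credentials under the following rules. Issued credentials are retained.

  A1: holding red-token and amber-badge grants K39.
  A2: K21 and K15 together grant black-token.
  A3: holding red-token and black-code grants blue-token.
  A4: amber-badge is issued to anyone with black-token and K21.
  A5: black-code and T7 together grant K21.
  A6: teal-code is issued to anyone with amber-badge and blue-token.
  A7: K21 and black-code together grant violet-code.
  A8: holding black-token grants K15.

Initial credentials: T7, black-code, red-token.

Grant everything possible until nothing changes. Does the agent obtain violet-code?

Yes

Holding black-code and T7 grants K21 (A5).
Holding K21 and black-code grants violet-code (A7).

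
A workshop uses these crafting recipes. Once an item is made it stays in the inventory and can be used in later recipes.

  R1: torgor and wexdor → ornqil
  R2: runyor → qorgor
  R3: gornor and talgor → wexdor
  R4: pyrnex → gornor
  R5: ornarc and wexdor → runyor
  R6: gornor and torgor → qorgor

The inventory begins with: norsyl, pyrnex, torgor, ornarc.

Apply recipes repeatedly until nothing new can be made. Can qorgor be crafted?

Using R4, pyrnex makes gornor.
Using R6, gornor and torgor make qorgor.

Yes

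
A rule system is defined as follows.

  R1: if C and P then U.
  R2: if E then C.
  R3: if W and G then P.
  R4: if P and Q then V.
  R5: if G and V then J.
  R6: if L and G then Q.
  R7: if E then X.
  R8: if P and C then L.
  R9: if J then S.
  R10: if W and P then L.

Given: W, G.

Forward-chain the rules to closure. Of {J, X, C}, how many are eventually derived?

1

W and G hold, so P follows (R3).
W and P hold, so L follows (R10).
From L and G, R6 gives Q.
P and Q hold, so V follows (R4).
G and V hold, so J follows (R5).
J: reached.
X would need E (R7), but E is never established.
C would need E (R2), but E is never established.
Reached: J — 1 of the 3.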